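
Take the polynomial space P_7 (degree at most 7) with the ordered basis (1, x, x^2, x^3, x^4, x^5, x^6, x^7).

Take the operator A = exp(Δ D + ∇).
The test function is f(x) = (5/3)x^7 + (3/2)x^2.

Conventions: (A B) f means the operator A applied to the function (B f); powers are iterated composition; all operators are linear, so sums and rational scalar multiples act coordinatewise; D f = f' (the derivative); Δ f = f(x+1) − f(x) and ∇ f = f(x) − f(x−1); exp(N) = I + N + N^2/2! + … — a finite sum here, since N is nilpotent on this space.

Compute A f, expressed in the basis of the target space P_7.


the image equals g(x) = (5/3)x^7 + (35/3)x^6 + 70x^5 + (1400/3)x^4 + (5075/3)x^3 + (8893/2)x^2 + 8018x + 19444/3

order-1 term: (35/3)x^6 + 35x^5 + (700/3)x^4 + 175x^3 + 210x^2 + (184/3)x + 89/6
order-2 term: 35x^5 + 175x^4 + (3325/3)x^3 + 1925x^2 + (8435/3)x + 5819/6
order-3 term: (175/3)x^4 + 350x^3 + 1925x^2 + 3500x + 9905/3
order-4 term: (175/3)x^3 + 350x^2 + (4375/3)x + 1750
order-5 term: 35x^2 + 175x + 1225/3
order-6 term: (35/3)x + 35
order-7 term: 5/3
the series for exp(Δ D + ∇) f terminates at order 7
exp(Δ D + ∇) f = (5/3)x^7 + (35/3)x^6 + 70x^5 + (1400/3)x^4 + (5075/3)x^3 + (8893/2)x^2 + 8018x + 19444/3


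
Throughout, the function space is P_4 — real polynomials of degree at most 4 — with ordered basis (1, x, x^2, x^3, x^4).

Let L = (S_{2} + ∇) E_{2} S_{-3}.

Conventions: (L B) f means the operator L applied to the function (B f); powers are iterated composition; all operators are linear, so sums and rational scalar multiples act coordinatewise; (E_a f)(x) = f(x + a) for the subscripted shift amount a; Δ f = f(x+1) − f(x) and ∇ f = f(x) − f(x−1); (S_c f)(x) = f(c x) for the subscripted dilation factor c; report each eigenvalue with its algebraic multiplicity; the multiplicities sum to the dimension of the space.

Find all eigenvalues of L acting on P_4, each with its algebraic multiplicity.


image of 1: 1
image of x: -6x - 9
image of x^2: 36x^2 + 90x + 63
image of x^3: -216x^3 - 729x^2 - 891x - 405
image of x^4: 1296x^4 + 5508x^3 + 9234x^2 + 7452x + 2511
the matrix is upper triangular; its diagonal is (1, -6, 36, -216, 1296)
for a triangular matrix the eigenvalues are the diagonal entries, with algebraic multiplicity their repetition count

λ = -216 (multiplicity 1), λ = -6 (multiplicity 1), λ = 1 (multiplicity 1), λ = 36 (multiplicity 1), λ = 1296 (multiplicity 1)


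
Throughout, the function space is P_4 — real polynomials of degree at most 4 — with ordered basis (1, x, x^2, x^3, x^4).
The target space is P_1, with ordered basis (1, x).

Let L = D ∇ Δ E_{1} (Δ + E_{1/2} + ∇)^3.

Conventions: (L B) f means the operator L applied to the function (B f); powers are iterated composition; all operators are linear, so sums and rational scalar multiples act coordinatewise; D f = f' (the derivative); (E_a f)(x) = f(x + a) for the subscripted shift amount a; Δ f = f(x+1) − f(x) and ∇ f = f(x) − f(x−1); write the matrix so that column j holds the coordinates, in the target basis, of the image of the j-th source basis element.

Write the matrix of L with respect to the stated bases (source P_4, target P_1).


the matrix is [[0, 0, 0, 6, 204]; [0, 0, 0, 0, 24]] (rows listed top to bottom)

image of 1: 0
image of x: 0
image of x^2: 0
image of x^3: 6
image of x^4: 24x + 204
each image's coordinates form column j of the matrix


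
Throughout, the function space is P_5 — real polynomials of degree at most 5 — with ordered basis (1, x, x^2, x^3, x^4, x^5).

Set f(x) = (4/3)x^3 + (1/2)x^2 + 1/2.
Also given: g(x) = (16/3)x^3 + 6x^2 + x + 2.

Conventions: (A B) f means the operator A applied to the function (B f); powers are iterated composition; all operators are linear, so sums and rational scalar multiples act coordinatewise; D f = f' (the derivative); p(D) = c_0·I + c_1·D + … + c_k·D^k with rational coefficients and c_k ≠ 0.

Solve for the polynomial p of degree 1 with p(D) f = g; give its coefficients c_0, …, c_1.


p(D) = 4·I + D, i.e. c_0 = 4, c_1 = 1

D^0 f = (4/3)x^3 + (1/2)x^2 + 1/2
D^1 f = 4x^2 + x
matching coefficients of g against c_0 f + c_1 Df + … from the top degree down determines the c_i
solution: c_0 = 4, c_1 = 1


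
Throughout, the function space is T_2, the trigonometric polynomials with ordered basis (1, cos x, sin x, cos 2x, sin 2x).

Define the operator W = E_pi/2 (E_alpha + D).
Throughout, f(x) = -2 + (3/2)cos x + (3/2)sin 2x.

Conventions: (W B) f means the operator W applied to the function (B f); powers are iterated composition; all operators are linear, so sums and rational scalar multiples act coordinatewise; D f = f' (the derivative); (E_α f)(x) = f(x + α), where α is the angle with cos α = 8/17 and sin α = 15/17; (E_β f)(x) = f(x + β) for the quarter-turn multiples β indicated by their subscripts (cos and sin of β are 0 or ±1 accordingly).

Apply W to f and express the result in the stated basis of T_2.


g(x) = -2 - (48/17)cos x - (12/17)sin x - (1227/289)cos 2x + (483/578)sin 2x

E_alpha f = -2 + (12/17)cos x - (45/34)sin x + (360/289)cos 2x - (483/578)sin 2x
D f = -(3/2)sin x + 3cos 2x
(E_alpha + D) f = -2 + (12/17)cos x - (48/17)sin x + (1227/289)cos 2x - (483/578)sin 2x
E_pi/2 (E_alpha + D) f = -2 - (48/17)cos x - (12/17)sin x - (1227/289)cos 2x + (483/578)sin 2x


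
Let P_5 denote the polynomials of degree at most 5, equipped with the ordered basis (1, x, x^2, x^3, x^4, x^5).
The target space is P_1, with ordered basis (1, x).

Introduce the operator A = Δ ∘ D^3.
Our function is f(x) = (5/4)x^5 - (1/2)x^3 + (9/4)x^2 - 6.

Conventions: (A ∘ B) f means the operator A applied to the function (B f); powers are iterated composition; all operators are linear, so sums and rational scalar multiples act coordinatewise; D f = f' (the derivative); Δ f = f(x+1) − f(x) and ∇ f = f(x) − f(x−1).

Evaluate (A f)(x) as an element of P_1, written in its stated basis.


D f = (25/4)x^4 - (3/2)x^2 + (9/2)x
D D f = 25x^3 - 3x + 9/2
D D D f = 75x^2 - 3
Δ D^3 f = 150x + 75

g(x) = 150x + 75


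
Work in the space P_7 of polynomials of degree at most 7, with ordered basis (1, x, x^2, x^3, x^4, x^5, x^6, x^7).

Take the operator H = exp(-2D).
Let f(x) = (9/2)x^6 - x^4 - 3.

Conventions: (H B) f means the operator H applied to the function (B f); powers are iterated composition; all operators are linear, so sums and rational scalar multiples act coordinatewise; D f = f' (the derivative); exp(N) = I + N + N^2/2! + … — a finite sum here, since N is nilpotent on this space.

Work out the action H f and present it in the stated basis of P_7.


order-1 term: -54x^5 + 8x^3
order-2 term: 270x^4 - 24x^2
order-3 term: -720x^3 + 32x
order-4 term: 1080x^2 - 16
order-5 term: -864x
order-6 term: 288
the series for exp(-2D) f terminates at order 6
exp(-2D) f = (9/2)x^6 - 54x^5 + 269x^4 - 712x^3 + 1056x^2 - 832x + 269

the image equals g(x) = (9/2)x^6 - 54x^5 + 269x^4 - 712x^3 + 1056x^2 - 832x + 269


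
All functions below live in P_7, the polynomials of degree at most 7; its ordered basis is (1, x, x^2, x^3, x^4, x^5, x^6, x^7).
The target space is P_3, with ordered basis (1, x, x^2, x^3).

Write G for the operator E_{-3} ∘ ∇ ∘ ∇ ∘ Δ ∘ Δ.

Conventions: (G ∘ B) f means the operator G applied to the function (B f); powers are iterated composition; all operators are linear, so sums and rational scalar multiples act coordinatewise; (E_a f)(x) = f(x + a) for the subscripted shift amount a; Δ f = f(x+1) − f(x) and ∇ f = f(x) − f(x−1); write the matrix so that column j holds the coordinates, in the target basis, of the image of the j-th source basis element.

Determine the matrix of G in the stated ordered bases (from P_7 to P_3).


the matrix is [[0, 0, 0, 0, 24, -360, 3360, -25200]; [0, 0, 0, 0, 0, 120, -2160, 23520]; [0, 0, 0, 0, 0, 0, 360, -7560]; [0, 0, 0, 0, 0, 0, 0, 840]] (rows listed top to bottom)

image of 1: 0
image of x: 0
image of x^2: 0
image of x^3: 0
image of x^4: 24
image of x^5: 120x - 360
image of x^6: 360x^2 - 2160x + 3360
image of x^7: 840x^3 - 7560x^2 + 23520x - 25200
each image's coordinates form column j of the matrix


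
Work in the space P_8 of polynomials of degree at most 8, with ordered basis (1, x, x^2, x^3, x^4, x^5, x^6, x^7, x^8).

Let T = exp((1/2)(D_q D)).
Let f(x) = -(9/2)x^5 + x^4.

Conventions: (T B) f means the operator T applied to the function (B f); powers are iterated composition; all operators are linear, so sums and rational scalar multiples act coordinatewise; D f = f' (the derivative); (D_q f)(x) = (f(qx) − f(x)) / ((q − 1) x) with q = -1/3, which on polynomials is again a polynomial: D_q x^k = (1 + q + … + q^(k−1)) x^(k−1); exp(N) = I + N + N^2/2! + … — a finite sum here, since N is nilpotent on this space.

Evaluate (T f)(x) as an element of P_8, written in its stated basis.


the image equals g(x) = -(9/2)x^5 + x^4 - (25/3)x^3 + (14/9)x^2 - (25/6)x + 7/9

order-1 term: -(25/3)x^3 + (14/9)x^2
order-2 term: -(25/6)x + 7/9
the series for exp((1/2)(D_q D)) f terminates at order 2
exp((1/2)(D_q D)) f = -(9/2)x^5 + x^4 - (25/3)x^3 + (14/9)x^2 - (25/6)x + 7/9


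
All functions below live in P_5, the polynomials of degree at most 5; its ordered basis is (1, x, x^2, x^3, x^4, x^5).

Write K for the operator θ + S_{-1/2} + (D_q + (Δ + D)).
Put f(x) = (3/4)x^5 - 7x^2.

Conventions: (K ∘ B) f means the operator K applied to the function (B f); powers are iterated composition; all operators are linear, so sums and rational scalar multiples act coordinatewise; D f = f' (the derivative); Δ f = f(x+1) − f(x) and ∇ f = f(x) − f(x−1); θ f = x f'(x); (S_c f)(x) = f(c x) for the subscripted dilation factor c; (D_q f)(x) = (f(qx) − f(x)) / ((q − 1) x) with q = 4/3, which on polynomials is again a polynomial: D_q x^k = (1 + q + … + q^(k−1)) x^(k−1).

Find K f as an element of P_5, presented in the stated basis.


the result is g(x) = (477/128)x^5 + (1591/108)x^4 + (15/2)x^3 - (33/4)x^2 - (487/12)x - 25/4

θ f = (15/4)x^5 - 14x^2
S_{-1/2} f = -(3/128)x^5 - (7/4)x^2
D_q f = (781/108)x^4 - (49/3)x
Δ f = (15/4)x^4 + (15/2)x^3 + (15/2)x^2 - (41/4)x - 25/4
D f = (15/4)x^4 - 14x
(Δ + D) f = (15/2)x^4 + (15/2)x^3 + (15/2)x^2 - (97/4)x - 25/4
(D_q + (Δ + D)) f = (1591/108)x^4 + (15/2)x^3 + (15/2)x^2 - (487/12)x - 25/4
(θ + S_{-1/2} + (D_q + (Δ + D))) f = (477/128)x^5 + (1591/108)x^4 + (15/2)x^3 - (33/4)x^2 - (487/12)x - 25/4


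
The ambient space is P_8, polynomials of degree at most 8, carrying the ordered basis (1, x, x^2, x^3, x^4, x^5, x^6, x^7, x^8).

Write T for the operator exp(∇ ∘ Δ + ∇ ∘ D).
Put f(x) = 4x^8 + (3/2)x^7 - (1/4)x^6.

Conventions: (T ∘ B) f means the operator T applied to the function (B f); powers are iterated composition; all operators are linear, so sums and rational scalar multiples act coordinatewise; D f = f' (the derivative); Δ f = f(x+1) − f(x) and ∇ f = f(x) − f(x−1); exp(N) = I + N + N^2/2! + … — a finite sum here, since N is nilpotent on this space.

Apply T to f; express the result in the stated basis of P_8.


the result is g(x) = 4x^8 + (3/2)x^7 + (1791/4)x^6 - 546x^5 + (29895/2)x^4 - 25150x^3 + 154676x^2 - (360055/2)x + 231004

order-1 term: 448x^6 - 546x^5 + (3015/2)x^4 - 790x^3 + 716x^2 - (265/2)x + 55/2
order-2 term: 13440x^4 - 24360x^3 + 46440x^2 - 28695x + 20593/2
order-3 term: 107520x^2 - 151200x + 113160
order-4 term: 107520
the series for exp(∇ ∘ Δ + ∇ ∘ D) f terminates at order 4
exp(∇ ∘ Δ + ∇ ∘ D) f = 4x^8 + (3/2)x^7 + (1791/4)x^6 - 546x^5 + (29895/2)x^4 - 25150x^3 + 154676x^2 - (360055/2)x + 231004


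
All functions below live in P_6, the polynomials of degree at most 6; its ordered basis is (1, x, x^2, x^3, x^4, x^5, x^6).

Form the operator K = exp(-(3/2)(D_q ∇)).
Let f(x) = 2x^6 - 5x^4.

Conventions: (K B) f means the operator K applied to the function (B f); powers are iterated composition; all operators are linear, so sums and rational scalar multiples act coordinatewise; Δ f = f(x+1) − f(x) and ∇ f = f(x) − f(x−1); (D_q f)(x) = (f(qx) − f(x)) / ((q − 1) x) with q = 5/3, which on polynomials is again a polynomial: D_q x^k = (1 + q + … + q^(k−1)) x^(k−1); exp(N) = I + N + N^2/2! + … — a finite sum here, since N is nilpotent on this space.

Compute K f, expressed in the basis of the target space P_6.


the result is g(x) = 2x^6 - (2927/9)x^4 + (1360/3)x^3 + (136808/27)x^2 - (19688/3)x - 80801/27

order-1 term: -(2882/9)x^4 + (1360/3)x^3 - (490/3)x^2 + 12
order-2 term: (141218/27)x^2 - (19688/3)x + 6677/3
order-3 term: -141218/27
the series for exp(-(3/2)(D_q ∇)) f terminates at order 3
exp(-(3/2)(D_q ∇)) f = 2x^6 - (2927/9)x^4 + (1360/3)x^3 + (136808/27)x^2 - (19688/3)x - 80801/27


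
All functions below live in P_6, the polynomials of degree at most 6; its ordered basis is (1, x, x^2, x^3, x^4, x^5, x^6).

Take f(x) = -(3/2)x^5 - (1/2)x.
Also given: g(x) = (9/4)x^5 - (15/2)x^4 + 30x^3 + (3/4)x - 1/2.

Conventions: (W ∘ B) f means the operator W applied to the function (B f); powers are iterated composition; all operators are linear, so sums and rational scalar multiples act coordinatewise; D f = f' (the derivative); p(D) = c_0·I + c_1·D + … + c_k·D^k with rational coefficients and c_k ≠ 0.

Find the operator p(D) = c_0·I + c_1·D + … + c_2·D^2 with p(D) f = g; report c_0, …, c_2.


D^0 f = -(3/2)x^5 - (1/2)x
D^1 f = -(15/2)x^4 - 1/2
D^2 f = -30x^3
matching coefficients of g against c_0 f + c_1 Df + … from the top degree down determines the c_i
solution: c_0 = -3/2, c_1 = 1, c_2 = -1

p(D) = -(3/2)·I + D − D^2, i.e. c_0 = -3/2, c_1 = 1, c_2 = -1


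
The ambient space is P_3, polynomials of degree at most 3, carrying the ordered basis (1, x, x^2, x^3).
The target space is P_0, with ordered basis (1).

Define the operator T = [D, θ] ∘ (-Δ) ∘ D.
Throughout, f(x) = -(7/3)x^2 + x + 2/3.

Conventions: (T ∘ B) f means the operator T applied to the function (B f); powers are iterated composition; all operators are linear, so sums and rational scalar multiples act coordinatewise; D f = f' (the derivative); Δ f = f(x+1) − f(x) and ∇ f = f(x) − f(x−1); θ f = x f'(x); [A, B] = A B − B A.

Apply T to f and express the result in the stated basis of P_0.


the image equals g(x) = 0

D f = -(14/3)x + 1
Δ D f = -14/3
(-Δ) D f = 14/3
θ (-Δ) D f = 0
D θ (-Δ) D f = 0
D (-Δ) D f = 0
θ D (-Δ) D f = 0
[D, θ] (-Δ) D f = 0


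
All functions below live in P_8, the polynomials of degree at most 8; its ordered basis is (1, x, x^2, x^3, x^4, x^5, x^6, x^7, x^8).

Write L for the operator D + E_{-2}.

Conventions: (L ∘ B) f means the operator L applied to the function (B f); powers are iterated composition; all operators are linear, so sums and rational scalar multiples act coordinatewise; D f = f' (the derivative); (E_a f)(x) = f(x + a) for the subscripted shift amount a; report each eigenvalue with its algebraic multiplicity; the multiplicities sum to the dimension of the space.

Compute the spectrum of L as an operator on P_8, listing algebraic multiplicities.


λ = 1 (multiplicity 9)

image of 1: 1
image of x: x - 1
image of x^2: x^2 - 2x + 4
image of x^3: x^3 - 3x^2 + 12x - 8
image of x^4: x^4 - 4x^3 + 24x^2 - 32x + 16
image of x^5: x^5 - 5x^4 + 40x^3 - 80x^2 + 80x - 32
image of x^6: x^6 - 6x^5 + 60x^4 - 160x^3 + 240x^2 - 192x + 64
image of x^7: x^7 - 7x^6 + 84x^5 - 280x^4 + 560x^3 - 672x^2 + 448x - 128
image of x^8: x^8 - 8x^7 + 112x^6 - 448x^5 + 1120x^4 - 1792x^3 + 1792x^2 - 1024x + 256
the matrix is upper triangular; its diagonal is (1, 1, 1, 1, 1, 1, 1, 1, 1)
for a triangular matrix the eigenvalues are the diagonal entries, with algebraic multiplicity their repetition count


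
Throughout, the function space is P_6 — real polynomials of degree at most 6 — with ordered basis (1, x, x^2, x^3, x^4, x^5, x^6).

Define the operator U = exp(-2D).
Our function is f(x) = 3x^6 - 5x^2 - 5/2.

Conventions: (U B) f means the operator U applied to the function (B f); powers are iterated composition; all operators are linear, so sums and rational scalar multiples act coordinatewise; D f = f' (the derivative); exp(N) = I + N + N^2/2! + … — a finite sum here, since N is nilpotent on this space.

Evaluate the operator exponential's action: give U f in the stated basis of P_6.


order-1 term: -36x^5 + 20x
order-2 term: 180x^4 - 20
order-3 term: -480x^3
order-4 term: 720x^2
order-5 term: -576x
order-6 term: 192
the series for exp(-2D) f terminates at order 6
exp(-2D) f = 3x^6 - 36x^5 + 180x^4 - 480x^3 + 715x^2 - 556x + 339/2

the image equals g(x) = 3x^6 - 36x^5 + 180x^4 - 480x^3 + 715x^2 - 556x + 339/2


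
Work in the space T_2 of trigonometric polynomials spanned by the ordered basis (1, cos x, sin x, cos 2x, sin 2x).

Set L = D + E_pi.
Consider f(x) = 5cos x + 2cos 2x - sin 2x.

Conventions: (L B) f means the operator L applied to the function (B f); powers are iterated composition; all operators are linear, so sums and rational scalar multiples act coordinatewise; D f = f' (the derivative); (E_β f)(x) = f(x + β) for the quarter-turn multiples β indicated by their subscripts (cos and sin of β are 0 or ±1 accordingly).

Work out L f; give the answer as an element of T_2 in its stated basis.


the result is g(x) = -5cos x - 5sin x - 5sin 2x

D f = -5sin x - 2cos 2x - 4sin 2x
E_pi f = -5cos x + 2cos 2x - sin 2x
(D + E_pi) f = -5cos x - 5sin x - 5sin 2x


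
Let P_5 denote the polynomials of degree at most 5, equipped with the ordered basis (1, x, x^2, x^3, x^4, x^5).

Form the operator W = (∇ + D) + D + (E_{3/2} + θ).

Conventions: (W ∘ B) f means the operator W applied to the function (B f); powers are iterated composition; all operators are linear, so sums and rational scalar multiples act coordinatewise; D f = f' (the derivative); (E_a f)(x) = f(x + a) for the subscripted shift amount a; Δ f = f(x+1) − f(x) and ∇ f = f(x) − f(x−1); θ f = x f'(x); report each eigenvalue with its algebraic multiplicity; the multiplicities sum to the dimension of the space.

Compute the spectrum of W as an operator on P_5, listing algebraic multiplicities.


image of 1: 1
image of x: 2x + 9/2
image of x^2: 3x^2 + 9x + 5/4
image of x^3: 4x^3 + (27/2)x^2 + (15/4)x + 35/8
image of x^4: 5x^4 + 18x^3 + (15/2)x^2 + (35/2)x + 65/16
image of x^5: 6x^5 + (45/2)x^4 + (25/2)x^3 + (175/4)x^2 + (325/16)x + 275/32
the matrix is upper triangular; its diagonal is (1, 2, 3, 4, 5, 6)
for a triangular matrix the eigenvalues are the diagonal entries, with algebraic multiplicity their repetition count

λ = 1 (multiplicity 1), λ = 2 (multiplicity 1), λ = 3 (multiplicity 1), λ = 4 (multiplicity 1), λ = 5 (multiplicity 1), λ = 6 (multiplicity 1)


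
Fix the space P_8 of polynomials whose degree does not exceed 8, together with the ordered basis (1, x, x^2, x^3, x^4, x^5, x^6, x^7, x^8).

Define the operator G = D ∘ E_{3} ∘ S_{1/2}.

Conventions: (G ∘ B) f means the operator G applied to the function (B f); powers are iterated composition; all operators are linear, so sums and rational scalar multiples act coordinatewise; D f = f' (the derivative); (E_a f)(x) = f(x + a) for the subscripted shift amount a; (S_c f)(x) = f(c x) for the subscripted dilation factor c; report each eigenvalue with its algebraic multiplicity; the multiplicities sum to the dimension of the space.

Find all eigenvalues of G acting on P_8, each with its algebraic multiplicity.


λ = 0 (multiplicity 9)

image of 1: 0
image of x: 1/2
image of x^2: (1/2)x + 3/2
image of x^3: (3/8)x^2 + (9/4)x + 27/8
image of x^4: (1/4)x^3 + (9/4)x^2 + (27/4)x + 27/4
image of x^5: (5/32)x^4 + (15/8)x^3 + (135/16)x^2 + (135/8)x + 405/32
image of x^6: (3/32)x^5 + (45/32)x^4 + (135/16)x^3 + (405/16)x^2 + (1215/32)x + 729/32
image of x^7: (7/128)x^6 + (63/64)x^5 + (945/128)x^4 + (945/32)x^3 + (8505/128)x^2 + (5103/64)x + 5103/128
image of x^8: (1/32)x^7 + (21/32)x^6 + (189/32)x^5 + (945/32)x^4 + (2835/32)x^3 + (5103/32)x^2 + (5103/32)x + 2187/32
the matrix is upper triangular; its diagonal is (0, 0, 0, 0, 0, 0, 0, 0, 0)
for a triangular matrix the eigenvalues are the diagonal entries, with algebraic multiplicity their repetition count


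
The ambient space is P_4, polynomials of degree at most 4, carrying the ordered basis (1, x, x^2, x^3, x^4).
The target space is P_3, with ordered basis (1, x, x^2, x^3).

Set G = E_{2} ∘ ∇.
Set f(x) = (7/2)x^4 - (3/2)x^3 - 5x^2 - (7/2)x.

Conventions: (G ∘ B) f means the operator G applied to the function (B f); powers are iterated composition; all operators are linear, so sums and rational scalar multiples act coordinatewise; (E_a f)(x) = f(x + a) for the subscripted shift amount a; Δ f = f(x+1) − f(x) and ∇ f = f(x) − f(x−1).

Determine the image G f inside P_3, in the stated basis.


the result is g(x) = 14x^3 + (117/2)x^2 + (149/2)x + 47/2

∇ f = 14x^3 - (51/2)x^2 + (17/2)x - 7/2
E_{2} ∇ f = 14x^3 + (117/2)x^2 + (149/2)x + 47/2


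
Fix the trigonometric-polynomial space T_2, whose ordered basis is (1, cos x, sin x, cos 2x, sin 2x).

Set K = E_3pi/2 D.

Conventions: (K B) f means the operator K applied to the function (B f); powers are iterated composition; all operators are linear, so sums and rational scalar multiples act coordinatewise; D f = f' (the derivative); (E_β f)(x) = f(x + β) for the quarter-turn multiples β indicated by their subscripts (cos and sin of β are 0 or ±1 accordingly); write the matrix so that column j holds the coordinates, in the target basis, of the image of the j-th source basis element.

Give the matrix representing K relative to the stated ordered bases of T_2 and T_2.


image of 1: 0
image of cos x: cos x
image of sin x: sin x
image of cos 2x: 2sin 2x
image of sin 2x: -2cos 2x
each image's coordinates form column j of the matrix

the matrix is [[0, 0, 0, 0, 0]; [0, 1, 0, 0, 0]; [0, 0, 1, 0, 0]; [0, 0, 0, 0, -2]; [0, 0, 0, 2, 0]] (rows listed top to bottom)


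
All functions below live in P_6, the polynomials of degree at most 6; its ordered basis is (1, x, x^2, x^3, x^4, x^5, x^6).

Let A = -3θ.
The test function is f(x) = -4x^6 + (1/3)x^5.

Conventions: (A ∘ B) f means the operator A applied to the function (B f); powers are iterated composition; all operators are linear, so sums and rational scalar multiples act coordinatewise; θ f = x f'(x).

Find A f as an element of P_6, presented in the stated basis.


θ f = -24x^6 + (5/3)x^5
(-3θ) f = 72x^6 - 5x^5

the result is g(x) = 72x^6 - 5x^5


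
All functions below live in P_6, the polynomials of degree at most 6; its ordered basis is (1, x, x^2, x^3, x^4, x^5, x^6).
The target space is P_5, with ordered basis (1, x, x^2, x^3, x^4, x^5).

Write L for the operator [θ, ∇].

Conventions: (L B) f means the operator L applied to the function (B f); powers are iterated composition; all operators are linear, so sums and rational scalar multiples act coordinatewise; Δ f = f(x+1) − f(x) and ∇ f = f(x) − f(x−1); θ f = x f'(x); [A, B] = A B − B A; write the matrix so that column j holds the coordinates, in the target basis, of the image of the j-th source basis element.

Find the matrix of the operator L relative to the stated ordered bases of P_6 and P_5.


image of 1: 0
image of x: -1
image of x^2: -2x + 2
image of x^3: -3x^2 + 6x - 3
image of x^4: -4x^3 + 12x^2 - 12x + 4
image of x^5: -5x^4 + 20x^3 - 30x^2 + 20x - 5
image of x^6: -6x^5 + 30x^4 - 60x^3 + 60x^2 - 30x + 6
each image's coordinates form column j of the matrix

the matrix is [[0, -1, 2, -3, 4, -5, 6]; [0, 0, -2, 6, -12, 20, -30]; [0, 0, 0, -3, 12, -30, 60]; [0, 0, 0, 0, -4, 20, -60]; [0, 0, 0, 0, 0, -5, 30]; [0, 0, 0, 0, 0, 0, -6]] (rows listed top to bottom)


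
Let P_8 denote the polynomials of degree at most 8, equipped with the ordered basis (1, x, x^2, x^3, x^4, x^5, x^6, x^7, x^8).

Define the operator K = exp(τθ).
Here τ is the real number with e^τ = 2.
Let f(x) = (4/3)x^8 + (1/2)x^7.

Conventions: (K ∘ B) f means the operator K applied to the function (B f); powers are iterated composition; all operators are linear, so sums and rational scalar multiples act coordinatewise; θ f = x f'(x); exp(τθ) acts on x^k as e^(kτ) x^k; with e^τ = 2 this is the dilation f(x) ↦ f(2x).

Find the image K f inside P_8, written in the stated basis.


exp(τθ) x^k = e^(kτ) x^k; with e^τ = 2 this sends x^k to 2^k x^k
x^7 ↦ 128 x^7
x^8 ↦ 256 x^8
applying this coordinatewise to f: exp(τθ) f = (1024/3)x^8 + 64x^7

the image equals g(x) = (1024/3)x^8 + 64x^7


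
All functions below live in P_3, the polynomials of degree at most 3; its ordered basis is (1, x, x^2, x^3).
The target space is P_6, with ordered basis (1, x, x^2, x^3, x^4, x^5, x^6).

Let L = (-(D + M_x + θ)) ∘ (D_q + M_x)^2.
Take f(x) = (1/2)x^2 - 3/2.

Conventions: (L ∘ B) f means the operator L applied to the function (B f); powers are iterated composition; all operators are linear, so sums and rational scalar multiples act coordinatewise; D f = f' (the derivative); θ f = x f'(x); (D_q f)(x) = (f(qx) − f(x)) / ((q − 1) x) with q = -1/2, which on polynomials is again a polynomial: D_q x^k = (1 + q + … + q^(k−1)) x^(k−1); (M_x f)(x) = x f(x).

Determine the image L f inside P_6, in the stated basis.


the result is g(x) = -(1/2)x^5 - 2x^4 - (9/8)x^3 + (7/4)x^2 + 3x

D_q f = (1/4)x
M_x f = (1/2)x^3 - (3/2)x
(D_q + M_x) f = (1/2)x^3 - (5/4)x
D_q (D_q + M_x) f = (3/8)x^2 - 5/4
M_x (D_q + M_x) f = (1/2)x^4 - (5/4)x^2
(D_q + M_x) (D_q + M_x) f = (1/2)x^4 - (7/8)x^2 - 5/4
D (D_q + M_x)^2 f = 2x^3 - (7/4)x
M_x (D_q + M_x)^2 f = (1/2)x^5 - (7/8)x^3 - (5/4)x
θ (D_q + M_x)^2 f = 2x^4 - (7/4)x^2
(D + M_x + θ) (D_q + M_x)^2 f = (1/2)x^5 + 2x^4 + (9/8)x^3 - (7/4)x^2 - 3x
(-(D + M_x + θ)) (D_q + M_x)^2 f = -(1/2)x^5 - 2x^4 - (9/8)x^3 + (7/4)x^2 + 3x


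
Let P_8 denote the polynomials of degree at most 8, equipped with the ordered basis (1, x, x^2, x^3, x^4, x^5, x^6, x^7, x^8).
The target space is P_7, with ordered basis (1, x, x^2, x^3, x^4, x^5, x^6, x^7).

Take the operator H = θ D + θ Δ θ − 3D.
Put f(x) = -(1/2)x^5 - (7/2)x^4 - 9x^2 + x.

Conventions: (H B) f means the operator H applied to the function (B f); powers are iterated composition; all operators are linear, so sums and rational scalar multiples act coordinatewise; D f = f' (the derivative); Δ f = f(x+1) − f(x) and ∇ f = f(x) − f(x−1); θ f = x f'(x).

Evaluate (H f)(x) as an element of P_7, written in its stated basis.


D f = -(5/2)x^4 - 14x^3 - 18x + 1
θ D f = -10x^4 - 42x^3 - 18x
θ f = -(5/2)x^5 - 14x^4 - 18x^2 + x
Δ θ f = -(25/2)x^4 - 81x^3 - 109x^2 - (209/2)x - 67/2
θ Δ θ f = -50x^4 - 243x^3 - 218x^2 - (209/2)x
D f = -(5/2)x^4 - 14x^3 - 18x + 1
(-3D) f = (15/2)x^4 + 42x^3 + 54x - 3
(θ D + θ Δ θ − 3D) f = -(105/2)x^4 - 243x^3 - 218x^2 - (137/2)x - 3

the result is g(x) = -(105/2)x^4 - 243x^3 - 218x^2 - (137/2)x - 3


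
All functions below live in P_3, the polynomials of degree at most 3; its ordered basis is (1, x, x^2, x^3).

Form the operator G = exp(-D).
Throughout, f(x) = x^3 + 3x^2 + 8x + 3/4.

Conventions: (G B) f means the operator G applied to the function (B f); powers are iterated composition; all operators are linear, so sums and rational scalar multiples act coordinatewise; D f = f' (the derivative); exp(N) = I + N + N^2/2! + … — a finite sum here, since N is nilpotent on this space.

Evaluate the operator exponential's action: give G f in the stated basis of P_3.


g(x) = x^3 + 5x - 21/4

order-1 term: -3x^2 - 6x - 8
order-2 term: 3x + 3
order-3 term: -1
the series for exp(-D) f terminates at order 3
exp(-D) f = x^3 + 5x - 21/4


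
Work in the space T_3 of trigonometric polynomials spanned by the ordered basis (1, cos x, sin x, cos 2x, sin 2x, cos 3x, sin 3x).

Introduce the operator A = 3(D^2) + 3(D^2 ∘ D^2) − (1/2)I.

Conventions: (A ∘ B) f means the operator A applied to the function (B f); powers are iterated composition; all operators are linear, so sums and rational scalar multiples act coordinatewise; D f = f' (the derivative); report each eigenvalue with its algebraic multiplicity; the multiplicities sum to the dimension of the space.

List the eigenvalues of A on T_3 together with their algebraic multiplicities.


image of 1: -1/2
image of cos x: -(1/2)cos x
image of sin x: -(1/2)sin x
image of cos 2x: (71/2)cos 2x
image of sin 2x: (71/2)sin 2x
image of cos 3x: (431/2)cos 3x
image of sin 3x: (431/2)sin 3x
the matrix is diagonal; its diagonal is (-1/2, -1/2, -1/2, 71/2, 71/2, 431/2, 431/2)
for a triangular matrix the eigenvalues are the diagonal entries, with algebraic multiplicity their repetition count

λ = -1/2 (multiplicity 3), λ = 71/2 (multiplicity 2), λ = 431/2 (multiplicity 2)


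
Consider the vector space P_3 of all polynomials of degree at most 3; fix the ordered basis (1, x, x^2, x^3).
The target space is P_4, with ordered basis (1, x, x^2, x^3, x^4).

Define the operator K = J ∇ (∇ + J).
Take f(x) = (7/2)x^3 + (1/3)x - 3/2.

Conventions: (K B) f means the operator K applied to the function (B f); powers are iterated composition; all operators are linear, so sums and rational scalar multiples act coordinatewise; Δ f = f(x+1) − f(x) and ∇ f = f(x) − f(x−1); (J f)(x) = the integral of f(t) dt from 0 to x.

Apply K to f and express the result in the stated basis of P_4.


∇ f = (21/2)x^2 - (21/2)x + 23/6
J f = (7/8)x^4 + (1/6)x^2 - (3/2)x
(∇ + J) f = (7/8)x^4 + (32/3)x^2 - 12x + 23/6
∇ (∇ + J) f = (7/2)x^3 - (21/4)x^2 + (149/6)x - 565/24
J ∇ (∇ + J) f = (7/8)x^4 - (7/4)x^3 + (149/12)x^2 - (565/24)x

the result is g(x) = (7/8)x^4 - (7/4)x^3 + (149/12)x^2 - (565/24)x


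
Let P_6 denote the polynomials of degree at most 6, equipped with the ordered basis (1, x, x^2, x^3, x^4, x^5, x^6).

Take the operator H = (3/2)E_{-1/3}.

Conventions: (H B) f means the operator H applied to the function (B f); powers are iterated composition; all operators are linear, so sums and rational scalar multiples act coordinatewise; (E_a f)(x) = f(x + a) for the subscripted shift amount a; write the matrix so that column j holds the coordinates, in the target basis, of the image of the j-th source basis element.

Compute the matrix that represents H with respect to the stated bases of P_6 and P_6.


image of 1: 3/2
image of x: (3/2)x - 1/2
image of x^2: (3/2)x^2 - x + 1/6
image of x^3: (3/2)x^3 - (3/2)x^2 + (1/2)x - 1/18
image of x^4: (3/2)x^4 - 2x^3 + x^2 - (2/9)x + 1/54
image of x^5: (3/2)x^5 - (5/2)x^4 + (5/3)x^3 - (5/9)x^2 + (5/54)x - 1/162
image of x^6: (3/2)x^6 - 3x^5 + (5/2)x^4 - (10/9)x^3 + (5/18)x^2 - (1/27)x + 1/486
each image's coordinates form column j of the matrix

the matrix is [[3/2, -1/2, 1/6, -1/18, 1/54, -1/162, 1/486]; [0, 3/2, -1, 1/2, -2/9, 5/54, -1/27]; [0, 0, 3/2, -3/2, 1, -5/9, 5/18]; [0, 0, 0, 3/2, -2, 5/3, -10/9]; [0, 0, 0, 0, 3/2, -5/2, 5/2]; [0, 0, 0, 0, 0, 3/2, -3]; [0, 0, 0, 0, 0, 0, 3/2]] (rows listed top to bottom)


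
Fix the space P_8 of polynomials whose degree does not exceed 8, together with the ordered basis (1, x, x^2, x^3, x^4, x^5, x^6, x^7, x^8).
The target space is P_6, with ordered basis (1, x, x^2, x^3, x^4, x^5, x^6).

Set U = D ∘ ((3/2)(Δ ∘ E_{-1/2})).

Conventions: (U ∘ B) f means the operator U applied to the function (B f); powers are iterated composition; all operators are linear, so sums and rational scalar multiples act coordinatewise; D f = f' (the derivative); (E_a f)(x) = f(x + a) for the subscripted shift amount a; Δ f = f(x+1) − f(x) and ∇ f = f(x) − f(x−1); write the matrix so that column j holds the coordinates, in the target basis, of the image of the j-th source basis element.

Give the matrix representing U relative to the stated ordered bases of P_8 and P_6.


the matrix is [[0, 0, 3, 0, 3/2, 0, 9/16, 0, 3/16]; [0, 0, 0, 9, 0, 15/2, 0, 63/16, 0]; [0, 0, 0, 0, 18, 0, 45/2, 0, 63/4]; [0, 0, 0, 0, 0, 30, 0, 105/2, 0]; [0, 0, 0, 0, 0, 0, 45, 0, 105]; [0, 0, 0, 0, 0, 0, 0, 63, 0]; [0, 0, 0, 0, 0, 0, 0, 0, 84]] (rows listed top to bottom)

image of 1: 0
image of x: 0
image of x^2: 3
image of x^3: 9x
image of x^4: 18x^2 + 3/2
image of x^5: 30x^3 + (15/2)x
image of x^6: 45x^4 + (45/2)x^2 + 9/16
image of x^7: 63x^5 + (105/2)x^3 + (63/16)x
image of x^8: 84x^6 + 105x^4 + (63/4)x^2 + 3/16
each image's coordinates form column j of the matrix


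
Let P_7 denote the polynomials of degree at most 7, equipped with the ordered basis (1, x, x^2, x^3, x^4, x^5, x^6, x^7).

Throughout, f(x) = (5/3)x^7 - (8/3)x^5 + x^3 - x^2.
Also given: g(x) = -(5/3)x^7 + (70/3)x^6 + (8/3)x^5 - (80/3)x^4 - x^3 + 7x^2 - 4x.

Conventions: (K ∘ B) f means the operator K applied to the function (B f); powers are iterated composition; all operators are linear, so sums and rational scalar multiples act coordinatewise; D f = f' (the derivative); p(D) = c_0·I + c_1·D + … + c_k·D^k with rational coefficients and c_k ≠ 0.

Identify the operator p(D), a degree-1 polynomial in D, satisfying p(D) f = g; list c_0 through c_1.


D^0 f = (5/3)x^7 - (8/3)x^5 + x^3 - x^2
D^1 f = (35/3)x^6 - (40/3)x^4 + 3x^2 - 2x
matching coefficients of g against c_0 f + c_1 Df + … from the top degree down determines the c_i
solution: c_0 = -1, c_1 = 2

p(D) = -I + 2·D, i.e. c_0 = -1, c_1 = 2


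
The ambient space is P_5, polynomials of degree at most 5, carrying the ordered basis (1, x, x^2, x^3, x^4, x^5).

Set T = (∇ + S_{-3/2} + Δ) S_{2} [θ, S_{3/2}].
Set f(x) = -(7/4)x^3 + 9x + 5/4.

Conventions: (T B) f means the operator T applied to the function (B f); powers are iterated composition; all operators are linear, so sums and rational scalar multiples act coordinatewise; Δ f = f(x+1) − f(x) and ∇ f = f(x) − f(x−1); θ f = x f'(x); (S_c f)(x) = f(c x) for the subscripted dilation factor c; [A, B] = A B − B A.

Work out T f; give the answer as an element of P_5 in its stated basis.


g(x) = 0

S_{3/2} f = -(189/32)x^3 + (27/2)x + 5/4
θ S_{3/2} f = -(567/32)x^3 + (27/2)x
θ f = -(21/4)x^3 + 9x
S_{3/2} θ f = -(567/32)x^3 + (27/2)x
[θ, S_{3/2}] f = 0
S_{2} [θ, S_{3/2}] f = 0
∇ S_{2} [θ, S_{3/2}] f = 0
S_{-3/2} S_{2} [θ, S_{3/2}] f = 0
Δ S_{2} [θ, S_{3/2}] f = 0
(∇ + S_{-3/2} + Δ) S_{2} [θ, S_{3/2}] f = 0


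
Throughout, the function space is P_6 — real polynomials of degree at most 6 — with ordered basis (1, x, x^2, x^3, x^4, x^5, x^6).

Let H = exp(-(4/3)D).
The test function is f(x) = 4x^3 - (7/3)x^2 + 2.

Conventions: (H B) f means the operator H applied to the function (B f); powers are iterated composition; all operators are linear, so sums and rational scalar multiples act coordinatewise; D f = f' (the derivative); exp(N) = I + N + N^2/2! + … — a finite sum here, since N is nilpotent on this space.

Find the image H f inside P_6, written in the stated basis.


g(x) = 4x^3 - (55/3)x^2 + (248/9)x - 314/27

order-1 term: -16x^2 + (56/9)x
order-2 term: (64/3)x - 112/27
order-3 term: -256/27
the series for exp(-(4/3)D) f terminates at order 3
exp(-(4/3)D) f = 4x^3 - (55/3)x^2 + (248/9)x - 314/27


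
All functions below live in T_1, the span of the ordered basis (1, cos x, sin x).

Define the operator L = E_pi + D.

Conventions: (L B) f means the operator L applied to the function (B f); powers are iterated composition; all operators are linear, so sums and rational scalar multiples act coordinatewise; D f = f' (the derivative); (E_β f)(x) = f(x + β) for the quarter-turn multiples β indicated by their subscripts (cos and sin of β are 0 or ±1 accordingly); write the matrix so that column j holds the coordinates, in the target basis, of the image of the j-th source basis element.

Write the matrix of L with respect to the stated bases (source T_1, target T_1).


image of 1: 1
image of cos x: -cos x - sin x
image of sin x: cos x - sin x
each image's coordinates form column j of the matrix

the matrix is [[1, 0, 0]; [0, -1, 1]; [0, -1, -1]] (rows listed top to bottom)


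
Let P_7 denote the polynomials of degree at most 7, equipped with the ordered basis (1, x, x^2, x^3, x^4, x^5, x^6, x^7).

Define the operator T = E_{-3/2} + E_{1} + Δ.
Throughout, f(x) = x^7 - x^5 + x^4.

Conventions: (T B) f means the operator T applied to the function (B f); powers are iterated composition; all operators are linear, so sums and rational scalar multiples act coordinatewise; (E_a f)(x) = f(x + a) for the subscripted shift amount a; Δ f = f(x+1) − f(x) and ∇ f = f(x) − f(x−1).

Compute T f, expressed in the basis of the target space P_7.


g(x) = 2x^7 + (7/2)x^6 + (349/4)x^5 - (389/8)x^4 + (3307/16)x^3 - (2503/32)x^2 + (3387/64)x - 311/128

E_{-3/2} f = x^7 - (21/2)x^6 + (185/4)x^5 - (877/8)x^4 + (2379/16)x^3 - (3591/32)x^2 + (2619/64)x - 567/128
E_{1} f = x^7 + 7x^6 + 20x^5 + 31x^4 + 29x^3 + 17x^2 + 6x + 1
Δ f = 7x^6 + 21x^5 + 30x^4 + 29x^3 + 17x^2 + 6x + 1
(E_{-3/2} + E_{1} + Δ) f = 2x^7 + (7/2)x^6 + (349/4)x^5 - (389/8)x^4 + (3307/16)x^3 - (2503/32)x^2 + (3387/64)x - 311/128


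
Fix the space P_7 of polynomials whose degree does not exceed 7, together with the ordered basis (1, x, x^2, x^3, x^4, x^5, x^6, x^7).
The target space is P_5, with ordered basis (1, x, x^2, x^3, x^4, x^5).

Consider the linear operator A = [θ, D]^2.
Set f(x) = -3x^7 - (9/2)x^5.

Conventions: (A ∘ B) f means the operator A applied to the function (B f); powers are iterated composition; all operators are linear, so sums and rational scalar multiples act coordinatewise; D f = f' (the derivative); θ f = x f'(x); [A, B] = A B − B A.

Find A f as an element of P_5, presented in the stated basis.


g(x) = -126x^5 - 90x^3

D f = -21x^6 - (45/2)x^4
θ D f = -126x^6 - 90x^4
θ f = -21x^7 - (45/2)x^5
D θ f = -147x^6 - (225/2)x^4
[θ, D] f = 21x^6 + (45/2)x^4
D [θ, D] f = 126x^5 + 90x^3
θ D [θ, D] f = 630x^5 + 270x^3
θ [θ, D] f = 126x^6 + 90x^4
D θ [θ, D] f = 756x^5 + 360x^3
[θ, D] [θ, D] f = -126x^5 - 90x^3


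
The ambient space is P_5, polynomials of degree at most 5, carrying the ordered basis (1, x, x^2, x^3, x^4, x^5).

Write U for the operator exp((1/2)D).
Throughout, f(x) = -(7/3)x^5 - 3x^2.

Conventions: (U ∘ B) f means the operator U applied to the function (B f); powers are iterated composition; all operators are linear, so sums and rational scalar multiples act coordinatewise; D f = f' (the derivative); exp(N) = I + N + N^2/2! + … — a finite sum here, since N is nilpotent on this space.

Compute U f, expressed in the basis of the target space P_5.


the image equals g(x) = -(7/3)x^5 - (35/6)x^4 - (35/6)x^3 - (71/12)x^2 - (179/48)x - 79/96

order-1 term: -(35/6)x^4 - 3x
order-2 term: -(35/6)x^3 - 3/4
order-3 term: -(35/12)x^2
order-4 term: -(35/48)x
order-5 term: -7/96
the series for exp((1/2)D) f terminates at order 5
exp((1/2)D) f = -(7/3)x^5 - (35/6)x^4 - (35/6)x^3 - (71/12)x^2 - (179/48)x - 79/96


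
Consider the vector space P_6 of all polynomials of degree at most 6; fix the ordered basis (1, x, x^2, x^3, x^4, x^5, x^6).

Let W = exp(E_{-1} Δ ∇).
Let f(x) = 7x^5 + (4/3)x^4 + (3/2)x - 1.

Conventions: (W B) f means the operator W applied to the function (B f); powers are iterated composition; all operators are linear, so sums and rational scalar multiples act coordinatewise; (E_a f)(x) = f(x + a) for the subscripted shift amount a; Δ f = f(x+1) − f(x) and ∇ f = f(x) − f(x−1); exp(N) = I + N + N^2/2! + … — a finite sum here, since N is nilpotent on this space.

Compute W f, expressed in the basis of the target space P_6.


the image equals g(x) = 7x^5 + (4/3)x^4 + 140x^3 - 404x^2 + (1759/2)x - 3049/3

order-1 term: 140x^3 - 404x^2 + 458x - 574/3
order-2 term: 420x - 824
the series for exp(E_{-1} Δ ∇) f terminates at order 2
exp(E_{-1} Δ ∇) f = 7x^5 + (4/3)x^4 + 140x^3 - 404x^2 + (1759/2)x - 3049/3


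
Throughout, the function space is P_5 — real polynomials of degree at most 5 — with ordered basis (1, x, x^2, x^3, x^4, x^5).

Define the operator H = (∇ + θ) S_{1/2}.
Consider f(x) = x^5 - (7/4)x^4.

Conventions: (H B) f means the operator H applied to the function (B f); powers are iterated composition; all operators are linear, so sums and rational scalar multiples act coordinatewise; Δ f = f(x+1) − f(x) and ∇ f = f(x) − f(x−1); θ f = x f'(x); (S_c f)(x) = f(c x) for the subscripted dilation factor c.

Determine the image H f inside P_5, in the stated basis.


g(x) = (5/32)x^5 - (9/32)x^4 - (3/4)x^3 + (31/32)x^2 - (19/32)x + 9/64

S_{1/2} f = (1/32)x^5 - (7/64)x^4
∇ S_{1/2} f = (5/32)x^4 - (3/4)x^3 + (31/32)x^2 - (19/32)x + 9/64
θ S_{1/2} f = (5/32)x^5 - (7/16)x^4
(∇ + θ) S_{1/2} f = (5/32)x^5 - (9/32)x^4 - (3/4)x^3 + (31/32)x^2 - (19/32)x + 9/64
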